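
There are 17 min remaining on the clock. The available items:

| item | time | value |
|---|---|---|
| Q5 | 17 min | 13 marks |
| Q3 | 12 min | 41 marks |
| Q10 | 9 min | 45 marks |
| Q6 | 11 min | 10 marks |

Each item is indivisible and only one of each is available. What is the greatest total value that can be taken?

Check high-value combinations within 17 min:
- Q10: time 9, value 45
- Q3: time 12, value 41
- Q5: time 17, value 13
- Q6: time 11, value 10
Best: 45 marks.

45 marks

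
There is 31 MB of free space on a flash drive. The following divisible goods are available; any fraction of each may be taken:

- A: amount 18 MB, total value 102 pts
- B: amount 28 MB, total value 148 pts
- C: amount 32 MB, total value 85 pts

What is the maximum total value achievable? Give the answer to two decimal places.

Take in order of value per unit:
- A (102/18 per unit): all 18 → value 102, running total 102.00
- B (148/28 per unit): 13 of 28 → value 13×148/28 = 68.7143, running total 170.71
Total 170.71.

170.71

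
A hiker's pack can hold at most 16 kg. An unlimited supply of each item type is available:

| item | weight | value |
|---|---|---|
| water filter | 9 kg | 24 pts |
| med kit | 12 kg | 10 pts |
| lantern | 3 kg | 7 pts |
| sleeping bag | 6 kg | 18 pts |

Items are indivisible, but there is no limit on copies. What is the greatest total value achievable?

43 pts

Best value-per-unit is sleeping bag at 18/6; filling with it alone gives 2×18 = 36.
Optimal mix: 1×lantern + 2×sleeping bag → weight 15, value 43.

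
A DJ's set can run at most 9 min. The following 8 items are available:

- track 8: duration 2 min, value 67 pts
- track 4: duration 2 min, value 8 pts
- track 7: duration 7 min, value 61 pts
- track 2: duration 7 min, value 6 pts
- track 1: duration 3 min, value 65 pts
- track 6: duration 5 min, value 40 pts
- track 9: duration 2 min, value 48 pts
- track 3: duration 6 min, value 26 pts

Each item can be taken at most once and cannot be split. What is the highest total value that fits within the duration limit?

188 pts

Check high-value combinations within 9 min:
- track 8+track 4+track 1+track 9: duration 2+2+3+2=9, value 67+8+65+48=188
- track 8+track 1+track 9: duration 2+3+2=7, value 67+65+48=180
- track 8+track 6+track 9: duration 2+5+2=9, value 67+40+48=155
- track 8+track 4+track 1: duration 2+2+3=7, value 67+8+65=140
- track 8+track 1: duration 2+3=5, value 67+65=132
Best: 188 pts.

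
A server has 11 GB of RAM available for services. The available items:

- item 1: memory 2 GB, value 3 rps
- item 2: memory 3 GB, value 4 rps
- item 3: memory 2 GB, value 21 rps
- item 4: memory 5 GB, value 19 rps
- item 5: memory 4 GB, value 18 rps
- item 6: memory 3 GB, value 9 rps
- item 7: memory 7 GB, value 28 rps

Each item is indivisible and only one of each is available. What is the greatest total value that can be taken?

58 rps

Check high-value combinations within 11 GB:
- item 3+item 4+item 5: memory 2+5+4=11, value 21+19+18=58
- item 1+item 3+item 7: memory 2+2+7=11, value 3+21+28=52
- item 1+item 3+item 5+item 6: memory 2+2+4+3=11, value 3+21+18+9=51
Best: 58 rps.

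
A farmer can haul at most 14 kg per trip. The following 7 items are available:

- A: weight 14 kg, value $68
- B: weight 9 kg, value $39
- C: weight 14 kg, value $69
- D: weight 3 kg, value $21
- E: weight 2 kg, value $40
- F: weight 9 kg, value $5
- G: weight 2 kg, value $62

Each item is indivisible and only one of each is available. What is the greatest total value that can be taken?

Check high-value combinations within 14 kg:
- B+E+G: weight 9+2+2=13, value 39+40+62=141
- D+E+G: weight 3+2+2=7, value 21+40+62=123
- B+D+G: weight 9+3+2=14, value 39+21+62=122
- E+F+G: weight 2+9+2=13, value 40+5+62=107
- E+G: weight 2+2=4, value 40+62=102
Best: $141.

$141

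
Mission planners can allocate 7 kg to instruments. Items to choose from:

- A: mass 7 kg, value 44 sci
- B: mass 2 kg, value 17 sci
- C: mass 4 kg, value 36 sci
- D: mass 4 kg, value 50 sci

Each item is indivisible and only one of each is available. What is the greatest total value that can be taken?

67 sci

Check high-value combinations within 7 kg:
- B+D: mass 2+4=6, value 17+50=67
- B+C: mass 2+4=6, value 17+36=53
- D: mass 4, value 50
Best: 67 sci.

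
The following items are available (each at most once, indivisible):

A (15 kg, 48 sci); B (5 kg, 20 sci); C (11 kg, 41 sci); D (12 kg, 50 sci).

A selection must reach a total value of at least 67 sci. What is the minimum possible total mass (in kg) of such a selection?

Subsets with value ≥ 67, sorted by total mass:
- B+D: mass 17, value 70
- A+B: mass 20, value 68
- C+D: mass 23, value 91
Minimum mass: 17 kg.

17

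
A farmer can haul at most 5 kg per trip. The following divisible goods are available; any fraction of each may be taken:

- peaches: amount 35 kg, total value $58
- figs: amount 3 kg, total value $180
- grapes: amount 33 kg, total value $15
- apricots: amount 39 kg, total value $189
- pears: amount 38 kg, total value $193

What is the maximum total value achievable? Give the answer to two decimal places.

Take in order of value per unit:
- figs (180/3 per unit): all 3 → value 180, running total 180.00
- pears (193/38 per unit): 2 of 38 → value 2×193/38 = 10.1579, running total 190.16
Total 190.16.

190.16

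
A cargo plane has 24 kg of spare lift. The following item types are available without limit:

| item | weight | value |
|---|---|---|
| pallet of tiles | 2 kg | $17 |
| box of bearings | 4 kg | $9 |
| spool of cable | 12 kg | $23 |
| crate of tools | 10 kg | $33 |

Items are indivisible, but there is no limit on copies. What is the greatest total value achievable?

$204

Best value-per-unit is pallet of tiles at 17/2, and filling with it alone uses weight 12×2=24. No mix of the others beats 12×17 = 204.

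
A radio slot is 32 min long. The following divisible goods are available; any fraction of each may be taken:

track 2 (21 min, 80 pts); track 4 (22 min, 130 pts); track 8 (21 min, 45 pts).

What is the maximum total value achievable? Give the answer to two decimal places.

Take in order of value per unit:
- track 4 (130/22 per unit): all 22 → value 130, running total 130.00
- track 2 (80/21 per unit): 10 of 21 → value 10×80/21 = 38.0952, running total 168.10
Total 168.10.

168.10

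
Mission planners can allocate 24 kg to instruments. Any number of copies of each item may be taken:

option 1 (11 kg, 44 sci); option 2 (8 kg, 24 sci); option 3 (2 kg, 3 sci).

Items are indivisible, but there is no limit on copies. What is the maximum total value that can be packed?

Best value-per-unit is option 1 at 44/11; filling with it alone gives 2×44 = 88.
Optimal mix: 2×option 1 + 1×option 3 → mass 24, value 91.

91 sci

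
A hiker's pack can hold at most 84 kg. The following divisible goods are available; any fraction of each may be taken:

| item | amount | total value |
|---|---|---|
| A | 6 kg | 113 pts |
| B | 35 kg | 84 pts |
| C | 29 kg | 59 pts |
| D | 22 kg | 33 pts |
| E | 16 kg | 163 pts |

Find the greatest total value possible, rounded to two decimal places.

414.93

Take in order of value per unit:
- A (113/6 per unit): all 6 → value 113, running total 113.00
- E (163/16 per unit): all 16 → value 163, running total 276.00
- B (84/35 per unit): all 35 → value 84, running total 360.00
- C (59/29 per unit): 27 of 29 → value 27×59/29 = 54.9310, running total 414.93
Total 414.93.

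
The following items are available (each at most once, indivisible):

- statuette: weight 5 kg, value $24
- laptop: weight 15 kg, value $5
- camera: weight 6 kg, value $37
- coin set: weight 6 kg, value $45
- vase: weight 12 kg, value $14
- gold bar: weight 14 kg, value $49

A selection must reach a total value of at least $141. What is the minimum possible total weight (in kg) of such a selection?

Subsets with value ≥ 141, sorted by total weight:
- statuette+camera+coin set+gold bar: weight 31, value 155
- camera+coin set+vase+gold bar: weight 38, value 145
- statuette+camera+coin set+vase+gold bar: weight 43, value 169
Minimum weight: 31 kg.

31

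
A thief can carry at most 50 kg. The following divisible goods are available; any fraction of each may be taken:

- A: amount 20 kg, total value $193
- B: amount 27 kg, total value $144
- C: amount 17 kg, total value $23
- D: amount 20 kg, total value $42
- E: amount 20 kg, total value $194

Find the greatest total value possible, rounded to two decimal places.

Take in order of value per unit:
- E (194/20 per unit): all 20 → value 194, running total 194.00
- A (193/20 per unit): all 20 → value 193, running total 387.00
- B (144/27 per unit): 10 of 27 → value 10×144/27 = 53.3333, running total 440.33
Total 440.33.

440.33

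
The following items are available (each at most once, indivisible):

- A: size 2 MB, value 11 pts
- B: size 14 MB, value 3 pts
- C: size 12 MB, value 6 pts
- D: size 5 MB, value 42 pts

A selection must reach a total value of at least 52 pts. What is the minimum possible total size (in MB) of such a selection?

Subsets with value ≥ 52, sorted by total size:
- A+D: size 7, value 53
- A+C+D: size 19, value 59
- A+B+D: size 21, value 56
- A+B+C+D: size 33, value 62
Minimum size: 7 MB.

7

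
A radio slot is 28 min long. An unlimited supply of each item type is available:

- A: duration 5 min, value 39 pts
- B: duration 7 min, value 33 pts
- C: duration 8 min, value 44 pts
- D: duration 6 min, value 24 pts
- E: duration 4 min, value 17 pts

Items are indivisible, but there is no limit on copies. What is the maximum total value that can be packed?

Best value-per-unit is A at 39/5; filling with it alone gives 5×39 = 195.
Optimal mix: 4×A + 1×C → duration 28, value 200.

200 pts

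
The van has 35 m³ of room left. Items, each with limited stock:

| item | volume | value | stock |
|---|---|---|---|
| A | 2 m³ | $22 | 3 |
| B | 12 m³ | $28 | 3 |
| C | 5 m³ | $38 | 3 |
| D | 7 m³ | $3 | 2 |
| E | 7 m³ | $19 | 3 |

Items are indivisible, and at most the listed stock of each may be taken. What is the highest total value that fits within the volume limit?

Best selections within volume 35 and stock limits:
- 3×A + 3×C + 2×E: volume 35, value 218
- 3×A + 1×B + 3×C: volume 33, value 208
- 3×A + 3×C + 1×D + 1×E: volume 35, value 202
- 3×A + 3×C + 1×E: volume 28, value 199
Best: $218.

$218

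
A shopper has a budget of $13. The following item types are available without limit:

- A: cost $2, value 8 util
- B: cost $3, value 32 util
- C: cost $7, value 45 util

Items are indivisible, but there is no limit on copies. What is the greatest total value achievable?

128 util

Best value-per-unit is B at 32/3, and filling with it alone uses cost 4×3=12. No mix of the others beats 4×32 = 128.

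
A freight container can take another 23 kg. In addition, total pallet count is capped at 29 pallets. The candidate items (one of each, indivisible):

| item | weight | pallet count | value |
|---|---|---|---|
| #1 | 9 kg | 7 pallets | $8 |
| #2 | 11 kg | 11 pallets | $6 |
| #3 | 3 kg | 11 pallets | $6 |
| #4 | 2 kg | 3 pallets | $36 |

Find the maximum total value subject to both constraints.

Feasible sets respecting both limits:
- #1+#2+#4: weight 22, pallet count 21, value 50
- #1+#3+#4: weight 14, pallet count 21, value 50
- #2+#3+#4: weight 16, pallet count 25, value 48
Best: $50.

$50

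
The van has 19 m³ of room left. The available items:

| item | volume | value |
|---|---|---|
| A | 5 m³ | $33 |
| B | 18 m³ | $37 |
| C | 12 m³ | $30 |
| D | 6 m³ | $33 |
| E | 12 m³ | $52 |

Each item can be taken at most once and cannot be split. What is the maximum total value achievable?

$85

This is a 0/1 knapsack; check combinations near the capacity.
- A+E: volume 5+12=17, value 33+52=85
- D+E: volume 6+12=18, value 33+52=85
- A+D: volume 5+6=11, value 33+33=66
- A+C: volume 5+12=17, value 33+30=63
Best: $85.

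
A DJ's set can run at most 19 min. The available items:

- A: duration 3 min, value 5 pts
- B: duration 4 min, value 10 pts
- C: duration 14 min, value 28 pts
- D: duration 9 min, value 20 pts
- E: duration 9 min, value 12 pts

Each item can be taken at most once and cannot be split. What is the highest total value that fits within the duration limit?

This is a 0/1 knapsack; check combinations near the capacity.
- B+C: duration 4+14=18, value 10+28=38
- A+B+D: duration 3+4+9=16, value 5+10+20=35
- A+C: duration 3+14=17, value 5+28=33
- D+E: duration 9+9=18, value 20+12=32
- B+D: duration 4+9=13, value 10+20=30
Best: 38 pts.

38 pts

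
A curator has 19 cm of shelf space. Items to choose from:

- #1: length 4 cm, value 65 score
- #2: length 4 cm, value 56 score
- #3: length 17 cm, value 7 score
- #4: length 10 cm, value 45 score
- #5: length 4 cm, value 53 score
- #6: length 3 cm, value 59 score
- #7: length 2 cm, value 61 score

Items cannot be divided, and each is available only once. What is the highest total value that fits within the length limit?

294 score

This is a 0/1 knapsack; check combinations near the capacity.
- #1+#2+#5+#6+#7: length 4+4+4+3+2=17, value 65+56+53+59+61=294
- #1+#2+#6+#7: length 4+4+3+2=13, value 65+56+59+61=241
- #1+#5+#6+#7: length 4+4+3+2=13, value 65+53+59+61=238
- #1+#2+#5+#7: length 4+4+4+2=14, value 65+56+53+61=235
Best: 294 score.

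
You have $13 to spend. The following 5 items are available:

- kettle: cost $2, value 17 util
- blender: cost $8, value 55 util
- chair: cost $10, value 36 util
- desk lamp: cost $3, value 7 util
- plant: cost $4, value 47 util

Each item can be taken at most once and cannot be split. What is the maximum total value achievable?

102 util

Check high-value combinations within $13:
- blender+plant: cost 8+4=12, value 55+47=102
- kettle+blender+desk lamp: cost 2+8+3=13, value 17+55+7=79
- kettle+blender: cost 2+8=10, value 17+55=72
Best: 102 util.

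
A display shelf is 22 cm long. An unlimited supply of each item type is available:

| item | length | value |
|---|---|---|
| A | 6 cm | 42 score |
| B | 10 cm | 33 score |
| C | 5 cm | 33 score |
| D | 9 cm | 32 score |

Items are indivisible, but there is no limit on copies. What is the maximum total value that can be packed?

Best value-per-unit is A at 42/6; filling with it alone gives 3×42 = 126.
Optimal mix: 2×A + 2×C → length 22, value 150.

150 score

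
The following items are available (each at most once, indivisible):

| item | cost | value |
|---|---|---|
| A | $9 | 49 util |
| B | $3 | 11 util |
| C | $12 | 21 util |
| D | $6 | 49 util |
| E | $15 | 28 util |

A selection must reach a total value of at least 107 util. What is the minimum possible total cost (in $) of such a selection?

Subsets with value ≥ 107, sorted by total cost:
- A+B+D: cost 18, value 109
- A+C+D: cost 27, value 119
- A+B+C+D: cost 30, value 130
Minimum cost: 18 $.

18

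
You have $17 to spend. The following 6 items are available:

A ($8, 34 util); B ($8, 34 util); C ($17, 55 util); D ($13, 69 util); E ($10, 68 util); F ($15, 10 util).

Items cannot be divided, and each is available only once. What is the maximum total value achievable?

Check high-value combinations within $17:
- D: cost 13, value 69
- E: cost 10, value 68
- A+B: cost 8+8=16, value 34+34=68
- C: cost 17, value 55
- A: cost 8, value 34
Best: 69 util.

69 util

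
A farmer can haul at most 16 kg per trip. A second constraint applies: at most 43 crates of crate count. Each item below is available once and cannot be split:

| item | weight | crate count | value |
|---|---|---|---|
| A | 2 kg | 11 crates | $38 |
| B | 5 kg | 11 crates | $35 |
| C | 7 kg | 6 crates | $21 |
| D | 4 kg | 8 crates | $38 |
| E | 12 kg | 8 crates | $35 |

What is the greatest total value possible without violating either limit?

$111

Feasible sets respecting both limits:
- A+B+D: weight 11, crate count 30, value 111
- A+C+D: weight 13, crate count 25, value 97
- A+B+C: weight 14, crate count 28, value 94
- B+C+D: weight 16, crate count 25, value 94
Best: $111.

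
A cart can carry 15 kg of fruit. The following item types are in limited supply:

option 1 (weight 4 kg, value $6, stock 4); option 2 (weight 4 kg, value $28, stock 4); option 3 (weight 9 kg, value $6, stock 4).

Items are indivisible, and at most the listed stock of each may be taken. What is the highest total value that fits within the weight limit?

Best selections within weight 15 and stock limits:
- 3×option 2: weight 12, value 84
- 1×option 1 + 2×option 2: weight 12, value 62
- 2×option 2: weight 8, value 56
Best: $84.

$84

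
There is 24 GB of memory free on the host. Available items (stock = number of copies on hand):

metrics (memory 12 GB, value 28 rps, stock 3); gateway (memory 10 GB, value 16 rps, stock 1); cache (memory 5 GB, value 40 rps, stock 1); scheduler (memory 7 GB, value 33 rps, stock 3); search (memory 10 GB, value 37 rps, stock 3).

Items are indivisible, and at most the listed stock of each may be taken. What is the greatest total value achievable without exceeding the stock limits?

Best selections within memory 24 and stock limits:
- 1×cache + 1×scheduler + 1×search: memory 22, value 110
- 1×cache + 2×scheduler: memory 19, value 106
- 2×scheduler + 1×search: memory 24, value 103
- 1×metrics + 1×cache + 1×scheduler: memory 24, value 101
Best: 110 rps.

110 rps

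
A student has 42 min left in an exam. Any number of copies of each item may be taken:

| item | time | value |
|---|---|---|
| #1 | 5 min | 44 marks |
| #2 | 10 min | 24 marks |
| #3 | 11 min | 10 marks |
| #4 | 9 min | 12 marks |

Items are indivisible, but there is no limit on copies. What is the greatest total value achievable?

352 marks

Best value-per-unit is #1 at 44/5, and filling with it alone uses time 8×5=40. No mix of the others beats 8×44 = 352.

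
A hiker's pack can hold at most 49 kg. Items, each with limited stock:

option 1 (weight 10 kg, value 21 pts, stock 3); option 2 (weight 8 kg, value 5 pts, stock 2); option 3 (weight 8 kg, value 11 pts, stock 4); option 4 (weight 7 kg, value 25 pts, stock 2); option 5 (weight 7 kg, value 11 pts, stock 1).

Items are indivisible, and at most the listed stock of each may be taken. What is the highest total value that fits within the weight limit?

114 pts

Best selections within weight 49 and stock limits:
- 2×option 1 + 1×option 3 + 2×option 4 + 1×option 5: weight 49, value 114
- 3×option 1 + 2×option 4: weight 44, value 113
Best: 114 pts.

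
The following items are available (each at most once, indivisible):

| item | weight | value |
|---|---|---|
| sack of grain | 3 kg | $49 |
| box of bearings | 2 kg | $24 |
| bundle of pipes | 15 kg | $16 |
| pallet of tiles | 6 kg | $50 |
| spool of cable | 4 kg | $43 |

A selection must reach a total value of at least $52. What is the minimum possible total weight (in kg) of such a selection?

5

Subsets with value ≥ 52, sorted by total weight:
- sack of grain+box of bearings: weight 5, value 73
- box of bearings+spool of cable: weight 6, value 67
- sack of grain+spool of cable: weight 7, value 92
Minimum weight: 5 kg.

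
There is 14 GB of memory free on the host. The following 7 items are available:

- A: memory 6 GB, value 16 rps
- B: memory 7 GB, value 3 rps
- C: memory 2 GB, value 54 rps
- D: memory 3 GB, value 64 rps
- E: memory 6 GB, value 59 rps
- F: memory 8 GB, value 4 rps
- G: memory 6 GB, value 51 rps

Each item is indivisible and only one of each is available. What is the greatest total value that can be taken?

Check high-value combinations within 14 GB:
- C+D+E: memory 2+3+6=11, value 54+64+59=177
- C+D+G: memory 2+3+6=11, value 54+64+51=169
- C+E+G: memory 2+6+6=14, value 54+59+51=164
- A+C+D: memory 6+2+3=11, value 16+54+64=134
Best: 177 rps.

177 rps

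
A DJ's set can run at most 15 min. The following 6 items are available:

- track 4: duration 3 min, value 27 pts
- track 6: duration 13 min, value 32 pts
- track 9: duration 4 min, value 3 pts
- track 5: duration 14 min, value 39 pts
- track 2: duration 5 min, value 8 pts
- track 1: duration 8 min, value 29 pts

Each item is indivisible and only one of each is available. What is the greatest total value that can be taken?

59 pts

Check high-value combinations within 15 min:
- track 4+track 9+track 1: duration 3+4+8=15, value 27+3+29=59
- track 4+track 1: duration 3+8=11, value 27+29=56
- track 5: duration 14, value 39
- track 4+track 9+track 2: duration 3+4+5=12, value 27+3+8=38
- track 2+track 1: duration 5+8=13, value 8+29=37
Best: 59 pts.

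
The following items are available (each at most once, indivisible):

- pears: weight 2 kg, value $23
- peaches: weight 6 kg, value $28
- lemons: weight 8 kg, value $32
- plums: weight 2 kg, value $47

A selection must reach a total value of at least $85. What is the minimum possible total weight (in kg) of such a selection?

10

Subsets with value ≥ 85, sorted by total weight:
- pears+peaches+plums: weight 10, value 98
- pears+lemons+plums: weight 12, value 102
- peaches+lemons+plums: weight 16, value 107
Minimum weight: 10 kg.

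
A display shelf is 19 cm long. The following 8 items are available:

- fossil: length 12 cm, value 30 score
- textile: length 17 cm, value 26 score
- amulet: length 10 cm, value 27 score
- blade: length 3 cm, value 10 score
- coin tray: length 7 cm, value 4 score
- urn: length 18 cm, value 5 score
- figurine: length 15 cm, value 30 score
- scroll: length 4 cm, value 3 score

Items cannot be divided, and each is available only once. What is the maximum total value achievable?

43 score

Check high-value combinations within 19 cm:
- fossil+blade+scroll: length 12+3+4=19, value 30+10+3=43
- fossil+blade: length 12+3=15, value 30+10=40
- amulet+blade+scroll: length 10+3+4=17, value 27+10+3=40
Best: 43 score.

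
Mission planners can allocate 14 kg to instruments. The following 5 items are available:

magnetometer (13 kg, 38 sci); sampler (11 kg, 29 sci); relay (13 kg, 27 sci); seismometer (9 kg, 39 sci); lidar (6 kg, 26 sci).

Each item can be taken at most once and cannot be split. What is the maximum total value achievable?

Check high-value combinations within 14 kg:
- seismometer: mass 9, value 39
- magnetometer: mass 13, value 38
- sampler: mass 11, value 29
Best: 39 sci.

39 sci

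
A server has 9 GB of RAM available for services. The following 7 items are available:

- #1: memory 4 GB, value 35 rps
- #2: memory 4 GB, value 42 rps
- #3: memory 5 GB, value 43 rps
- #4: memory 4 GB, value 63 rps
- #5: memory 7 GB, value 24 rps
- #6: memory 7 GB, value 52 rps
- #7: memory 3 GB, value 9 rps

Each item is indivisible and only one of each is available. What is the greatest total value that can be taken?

This is a 0/1 knapsack; check combinations near the capacity.
- #3+#4: memory 5+4=9, value 43+63=106
- #2+#4: memory 4+4=8, value 42+63=105
- #1+#4: memory 4+4=8, value 35+63=98
- #2+#3: memory 4+5=9, value 42+43=85
Best: 106 rps.

106 rps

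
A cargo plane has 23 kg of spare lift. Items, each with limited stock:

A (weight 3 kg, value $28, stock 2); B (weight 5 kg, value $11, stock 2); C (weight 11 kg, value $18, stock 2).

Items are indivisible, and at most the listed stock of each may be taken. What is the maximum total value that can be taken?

$85

Best selections within weight 23 and stock limits:
- 2×A + 1×B + 1×C: weight 22, value 85
- 2×A + 2×B: weight 16, value 78
Best: $85.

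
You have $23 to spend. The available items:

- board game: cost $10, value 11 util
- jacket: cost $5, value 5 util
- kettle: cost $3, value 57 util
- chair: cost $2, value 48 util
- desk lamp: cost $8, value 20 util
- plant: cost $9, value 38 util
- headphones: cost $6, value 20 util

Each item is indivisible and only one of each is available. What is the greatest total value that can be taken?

163 util

Check high-value combinations within $23:
- kettle+chair+plant+headphones: cost 3+2+9+6=20, value 57+48+38+20=163
- kettle+chair+desk lamp+plant: cost 3+2+8+9=22, value 57+48+20+38=163
- jacket+kettle+chair+plant: cost 5+3+2+9=19, value 5+57+48+38=148
- kettle+chair+desk lamp+headphones: cost 3+2+8+6=19, value 57+48+20+20=145
- kettle+chair+plant: cost 3+2+9=14, value 57+48+38=143
Best: 163 util.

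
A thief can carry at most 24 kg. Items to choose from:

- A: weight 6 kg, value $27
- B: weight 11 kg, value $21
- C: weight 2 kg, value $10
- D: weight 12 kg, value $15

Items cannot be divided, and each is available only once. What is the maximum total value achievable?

Check high-value combinations within 24 kg:
- A+B+C: weight 6+11+2=19, value 27+21+10=58
- A+C+D: weight 6+2+12=20, value 27+10+15=52
- A+B: weight 6+11=17, value 27+21=48
- A+D: weight 6+12=18, value 27+15=42
Best: $58.

$58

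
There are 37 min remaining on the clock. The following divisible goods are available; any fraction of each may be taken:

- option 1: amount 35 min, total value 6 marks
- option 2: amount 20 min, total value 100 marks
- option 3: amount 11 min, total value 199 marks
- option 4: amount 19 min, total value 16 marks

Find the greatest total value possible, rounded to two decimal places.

304.05

Take in order of value per unit:
- option 3 (199/11 per unit): all 11 → value 199, running total 199.00
- option 2 (100/20 per unit): all 20 → value 100, running total 299.00
- option 4 (16/19 per unit): 6 of 19 → value 6×16/19 = 5.0526, running total 304.05
Total 304.05.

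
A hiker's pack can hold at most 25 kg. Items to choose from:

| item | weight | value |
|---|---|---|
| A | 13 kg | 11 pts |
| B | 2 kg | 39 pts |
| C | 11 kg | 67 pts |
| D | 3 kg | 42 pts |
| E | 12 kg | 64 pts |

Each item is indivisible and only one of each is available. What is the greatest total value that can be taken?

170 pts

This is a 0/1 knapsack; check combinations near the capacity.
- B+C+E: weight 2+11+12=25, value 39+67+64=170
- B+C+D: weight 2+11+3=16, value 39+67+42=148
- B+D+E: weight 2+3+12=17, value 39+42+64=145
Best: 170 pts.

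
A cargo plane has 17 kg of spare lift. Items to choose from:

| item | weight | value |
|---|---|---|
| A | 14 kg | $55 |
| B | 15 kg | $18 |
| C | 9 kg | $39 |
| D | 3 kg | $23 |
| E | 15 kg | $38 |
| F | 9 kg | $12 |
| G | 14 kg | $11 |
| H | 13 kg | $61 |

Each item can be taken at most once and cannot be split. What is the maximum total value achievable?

$84

Check high-value combinations within 17 kg:
- D+H: weight 3+13=16, value 23+61=84
- A+D: weight 14+3=17, value 55+23=78
- C+D: weight 9+3=12, value 39+23=62
Best: $84.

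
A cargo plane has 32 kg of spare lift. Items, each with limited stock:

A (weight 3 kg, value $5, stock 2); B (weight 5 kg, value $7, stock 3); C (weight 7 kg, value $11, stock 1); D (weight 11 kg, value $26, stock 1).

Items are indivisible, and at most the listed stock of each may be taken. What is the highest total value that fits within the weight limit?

Top feasible selections:
- 2×A + 3×B + 1×D: weight 32, value 57
- 1×A + 2×B + 1×C + 1×D: weight 31, value 56
- 2×A + 1×B + 1×C + 1×D: weight 29, value 54
- 1×A + 3×B + 1×D: weight 29, value 52
Best: $57.

$57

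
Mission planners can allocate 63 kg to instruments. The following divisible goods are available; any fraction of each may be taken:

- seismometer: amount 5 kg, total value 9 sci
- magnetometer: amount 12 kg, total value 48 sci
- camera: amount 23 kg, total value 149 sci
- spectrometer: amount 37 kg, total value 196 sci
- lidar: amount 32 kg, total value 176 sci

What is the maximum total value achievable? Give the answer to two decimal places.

367.38

Take in order of value per unit:
- camera (149/23 per unit): all 23 → value 149, running total 149.00
- lidar (176/32 per unit): all 32 → value 176, running total 325.00
- spectrometer (196/37 per unit): 8 of 37 → value 8×196/37 = 42.3784, running total 367.38
Total 367.38.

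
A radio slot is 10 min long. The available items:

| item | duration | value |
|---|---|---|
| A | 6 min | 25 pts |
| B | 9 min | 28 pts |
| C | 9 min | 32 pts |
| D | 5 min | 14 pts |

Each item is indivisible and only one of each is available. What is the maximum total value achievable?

Check high-value combinations within 10 min:
- C: duration 9, value 32
- B: duration 9, value 28
- A: duration 6, value 25
- D: duration 5, value 14
Best: 32 pts.

32 pts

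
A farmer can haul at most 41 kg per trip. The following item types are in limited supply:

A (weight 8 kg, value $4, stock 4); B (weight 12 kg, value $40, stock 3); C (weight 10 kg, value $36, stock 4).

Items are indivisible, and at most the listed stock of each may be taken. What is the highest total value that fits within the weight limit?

Best selections within weight 41 and stock limits:
- 4×C: weight 40, value 144
- 3×B: weight 36, value 120
- 2×B + 1×C: weight 34, value 116
- 1×A + 1×B + 2×C: weight 40, value 116
Best: $144.

$144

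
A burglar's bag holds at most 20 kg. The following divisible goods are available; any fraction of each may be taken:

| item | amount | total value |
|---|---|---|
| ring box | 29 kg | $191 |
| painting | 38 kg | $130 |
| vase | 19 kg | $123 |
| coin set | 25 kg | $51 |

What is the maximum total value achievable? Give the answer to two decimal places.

Take in order of value per unit:
- ring box (191/29 per unit): 20 of 29 → value 20×191/29 = 131.7241, running total 131.72
Total 131.72.

131.72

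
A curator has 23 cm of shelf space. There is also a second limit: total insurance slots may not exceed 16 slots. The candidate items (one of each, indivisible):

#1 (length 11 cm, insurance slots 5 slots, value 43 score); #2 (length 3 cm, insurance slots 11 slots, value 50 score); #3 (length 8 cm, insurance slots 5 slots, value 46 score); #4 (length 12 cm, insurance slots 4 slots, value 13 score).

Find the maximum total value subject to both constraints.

Feasible sets respecting both limits:
- #2+#3: length 11, insurance slots 16, value 96
- #1+#2: length 14, insurance slots 16, value 93
- #1+#3: length 19, insurance slots 10, value 89
- #2+#4: length 15, insurance slots 15, value 63
Best: 96 score.

96 score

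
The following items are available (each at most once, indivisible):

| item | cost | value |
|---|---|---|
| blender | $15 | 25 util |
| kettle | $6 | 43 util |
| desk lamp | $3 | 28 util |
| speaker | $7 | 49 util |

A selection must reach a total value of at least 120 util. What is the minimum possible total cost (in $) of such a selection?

16

Subsets with value ≥ 120, sorted by total cost:
- kettle+desk lamp+speaker: cost 16, value 120
- blender+kettle+desk lamp+speaker: cost 31, value 145
Minimum cost: 16 $.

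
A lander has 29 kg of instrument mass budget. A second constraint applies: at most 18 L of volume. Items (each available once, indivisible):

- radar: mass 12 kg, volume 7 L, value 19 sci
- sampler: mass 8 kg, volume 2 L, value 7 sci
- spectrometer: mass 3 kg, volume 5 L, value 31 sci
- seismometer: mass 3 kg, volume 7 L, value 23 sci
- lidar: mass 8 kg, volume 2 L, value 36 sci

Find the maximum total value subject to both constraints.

Feasible sets respecting both limits:
- sampler+spectrometer+seismometer+lidar: mass 22, volume 16, value 97
- spectrometer+seismometer+lidar: mass 14, volume 14, value 90
- radar+spectrometer+lidar: mass 23, volume 14, value 86
- radar+seismometer+lidar: mass 23, volume 16, value 78
Best: 97 sci.

97 sci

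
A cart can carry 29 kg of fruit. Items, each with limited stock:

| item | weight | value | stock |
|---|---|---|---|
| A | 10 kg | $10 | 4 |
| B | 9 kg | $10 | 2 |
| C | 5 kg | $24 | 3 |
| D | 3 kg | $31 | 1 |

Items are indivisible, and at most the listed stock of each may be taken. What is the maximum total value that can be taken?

$113

Best selections within weight 29 and stock limits:
- 1×B + 3×C + 1×D: weight 27, value 113
- 1×A + 3×C + 1×D: weight 28, value 113
- 3×C + 1×D: weight 18, value 103
Best: $113.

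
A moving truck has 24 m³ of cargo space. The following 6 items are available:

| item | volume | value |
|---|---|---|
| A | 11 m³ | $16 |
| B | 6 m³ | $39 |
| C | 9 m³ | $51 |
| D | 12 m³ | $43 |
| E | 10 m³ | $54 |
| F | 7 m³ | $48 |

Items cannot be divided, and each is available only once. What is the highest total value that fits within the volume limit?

$141

Check high-value combinations within 24 m³:
- B+E+F: volume 6+10+7=23, value 39+54+48=141
- B+C+F: volume 6+9+7=22, value 39+51+48=138
- C+E: volume 9+10=19, value 51+54=105
- A+B+F: volume 11+6+7=24, value 16+39+48=103
- E+F: volume 10+7=17, value 54+48=102
Best: $141.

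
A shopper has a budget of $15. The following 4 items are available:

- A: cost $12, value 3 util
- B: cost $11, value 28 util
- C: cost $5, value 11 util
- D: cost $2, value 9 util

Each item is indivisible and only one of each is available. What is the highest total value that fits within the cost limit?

37 util

Check high-value combinations within $15:
- B+D: cost 11+2=13, value 28+9=37
- B: cost 11, value 28
- C+D: cost 5+2=7, value 11+9=20
- A+D: cost 12+2=14, value 3+9=12
- C: cost 5, value 11
Best: 37 util.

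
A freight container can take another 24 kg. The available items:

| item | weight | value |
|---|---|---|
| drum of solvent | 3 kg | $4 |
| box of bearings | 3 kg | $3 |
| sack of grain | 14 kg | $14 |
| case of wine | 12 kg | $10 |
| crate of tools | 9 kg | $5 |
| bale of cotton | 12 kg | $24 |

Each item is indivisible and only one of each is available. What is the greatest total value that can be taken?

Check high-value combinations within 24 kg:
- case of wine+bale of cotton: weight 12+12=24, value 10+24=34
- drum of solvent+crate of tools+bale of cotton: weight 3+9+12=24, value 4+5+24=33
- box of bearings+crate of tools+bale of cotton: weight 3+9+12=24, value 3+5+24=32
- drum of solvent+box of bearings+bale of cotton: weight 3+3+12=18, value 4+3+24=31
- crate of tools+bale of cotton: weight 9+12=21, value 5+24=29
Best: $34.

$34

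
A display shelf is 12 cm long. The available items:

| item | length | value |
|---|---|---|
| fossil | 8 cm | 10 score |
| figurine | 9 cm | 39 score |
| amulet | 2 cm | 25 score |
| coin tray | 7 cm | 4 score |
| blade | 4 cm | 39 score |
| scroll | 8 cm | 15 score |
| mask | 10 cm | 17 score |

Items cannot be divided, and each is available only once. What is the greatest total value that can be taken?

64 score

Check high-value combinations within 12 cm:
- amulet+blade: length 2+4=6, value 25+39=64
- figurine+amulet: length 9+2=11, value 39+25=64
- blade+scroll: length 4+8=12, value 39+15=54
Best: 64 score.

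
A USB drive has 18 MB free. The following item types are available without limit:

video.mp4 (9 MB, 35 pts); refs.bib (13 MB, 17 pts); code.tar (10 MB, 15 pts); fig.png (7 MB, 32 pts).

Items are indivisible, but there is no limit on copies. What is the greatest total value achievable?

Best value-per-unit is fig.png at 32/7; filling with it alone gives 2×32 = 64.
Optimal mix: 2×video.mp4 → size 18, value 70.

70 pts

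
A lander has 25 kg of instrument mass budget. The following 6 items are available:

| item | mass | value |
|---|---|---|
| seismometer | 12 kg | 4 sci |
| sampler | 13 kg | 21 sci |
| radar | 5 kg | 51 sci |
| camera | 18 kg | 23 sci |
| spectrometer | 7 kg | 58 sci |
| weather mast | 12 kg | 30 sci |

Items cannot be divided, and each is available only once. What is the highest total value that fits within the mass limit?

This is a 0/1 knapsack; check combinations near the capacity.
- radar+spectrometer+weather mast: mass 5+7+12=24, value 51+58+30=139
- sampler+radar+spectrometer: mass 13+5+7=25, value 21+51+58=130
- seismometer+radar+spectrometer: mass 12+5+7=24, value 4+51+58=113
- radar+spectrometer: mass 5+7=12, value 51+58=109
Best: 139 sci.

139 sci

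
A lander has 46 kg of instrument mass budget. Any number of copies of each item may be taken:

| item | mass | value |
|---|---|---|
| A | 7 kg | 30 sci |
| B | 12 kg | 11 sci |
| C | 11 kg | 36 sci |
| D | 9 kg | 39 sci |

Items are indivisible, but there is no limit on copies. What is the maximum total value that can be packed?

Best value-per-unit is D at 39/9; filling with it alone gives 5×39 = 195.
Optimal mix: 4×A + 2×D → mass 46, value 198.

198 sci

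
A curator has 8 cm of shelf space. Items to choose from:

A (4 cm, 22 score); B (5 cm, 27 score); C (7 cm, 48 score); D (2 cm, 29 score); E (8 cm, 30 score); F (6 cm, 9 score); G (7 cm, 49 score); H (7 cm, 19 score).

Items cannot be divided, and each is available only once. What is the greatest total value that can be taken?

56 score

This is a 0/1 knapsack; check combinations near the capacity.
- B+D: length 5+2=7, value 27+29=56
- A+D: length 4+2=6, value 22+29=51
- G: length 7, value 49
Best: 56 score.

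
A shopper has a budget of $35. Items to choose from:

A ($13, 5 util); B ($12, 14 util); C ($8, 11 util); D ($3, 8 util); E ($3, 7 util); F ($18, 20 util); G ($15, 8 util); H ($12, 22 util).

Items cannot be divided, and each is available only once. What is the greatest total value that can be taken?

Check high-value combinations within $35:
- B+C+D+H: cost 12+8+3+12=35, value 14+11+8+22=55
- B+C+E+H: cost 12+8+3+12=35, value 14+11+7+22=54
- B+D+E+H: cost 12+3+3+12=30, value 14+8+7+22=51
- D+F+H: cost 3+18+12=33, value 8+20+22=50
- E+F+H: cost 3+18+12=33, value 7+20+22=49
Best: 55 util.

55 util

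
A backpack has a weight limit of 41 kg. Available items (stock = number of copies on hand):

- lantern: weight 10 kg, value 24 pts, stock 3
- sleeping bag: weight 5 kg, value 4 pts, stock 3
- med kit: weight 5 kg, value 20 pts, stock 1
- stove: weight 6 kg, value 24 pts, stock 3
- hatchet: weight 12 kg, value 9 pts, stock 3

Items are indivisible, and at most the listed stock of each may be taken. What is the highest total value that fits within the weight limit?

120 pts

Best selections within weight 41 and stock limits:
- 1×lantern + 1×sleeping bag + 1×med kit + 3×stove: weight 38, value 120
- 2×lantern + 3×stove: weight 38, value 120
- 1×lantern + 1×med kit + 3×stove: weight 33, value 116
Best: 120 pts.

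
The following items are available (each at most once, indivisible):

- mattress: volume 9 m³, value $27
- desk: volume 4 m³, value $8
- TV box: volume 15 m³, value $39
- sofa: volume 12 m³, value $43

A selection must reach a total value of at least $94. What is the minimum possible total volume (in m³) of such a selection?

Subsets with value ≥ 94, sorted by total volume:
- mattress+TV box+sofa: volume 36, value 109
- mattress+desk+TV box+sofa: volume 40, value 117
Minimum volume: 36 m³.

36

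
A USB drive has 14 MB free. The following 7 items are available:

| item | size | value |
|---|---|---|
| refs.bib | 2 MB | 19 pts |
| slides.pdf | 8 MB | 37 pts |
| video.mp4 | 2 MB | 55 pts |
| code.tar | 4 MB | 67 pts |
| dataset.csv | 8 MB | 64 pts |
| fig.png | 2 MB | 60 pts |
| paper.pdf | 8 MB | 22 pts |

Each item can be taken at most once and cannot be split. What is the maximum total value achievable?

This is a 0/1 knapsack; check combinations near the capacity.
- refs.bib+video.mp4+code.tar+fig.png: size 2+2+4+2=10, value 19+55+67+60=201
- refs.bib+video.mp4+dataset.csv+fig.png: size 2+2+8+2=14, value 19+55+64+60=198
- code.tar+dataset.csv+fig.png: size 4+8+2=14, value 67+64+60=191
- video.mp4+code.tar+dataset.csv: size 2+4+8=14, value 55+67+64=186
Best: 201 pts.

201 pts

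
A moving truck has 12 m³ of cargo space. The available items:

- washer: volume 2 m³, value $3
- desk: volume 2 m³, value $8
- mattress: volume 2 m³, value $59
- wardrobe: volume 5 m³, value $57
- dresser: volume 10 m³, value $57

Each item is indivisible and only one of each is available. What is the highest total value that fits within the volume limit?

Check high-value combinations within 12 m³:
- washer+desk+mattress+wardrobe: volume 2+2+2+5=11, value 3+8+59+57=127
- desk+mattress+wardrobe: volume 2+2+5=9, value 8+59+57=124
- washer+mattress+wardrobe: volume 2+2+5=9, value 3+59+57=119
Best: $127.

$127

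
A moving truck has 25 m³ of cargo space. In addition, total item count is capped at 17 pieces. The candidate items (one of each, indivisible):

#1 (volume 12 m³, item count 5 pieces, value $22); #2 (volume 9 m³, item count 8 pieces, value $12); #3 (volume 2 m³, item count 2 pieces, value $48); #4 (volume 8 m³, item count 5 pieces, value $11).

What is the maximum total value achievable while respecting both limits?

Feasible sets respecting both limits:
- #1+#2+#3: volume 23, item count 15, value 82
- #1+#3+#4: volume 22, item count 12, value 81
- #2+#3+#4: volume 19, item count 15, value 71
Best: $82.

$82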